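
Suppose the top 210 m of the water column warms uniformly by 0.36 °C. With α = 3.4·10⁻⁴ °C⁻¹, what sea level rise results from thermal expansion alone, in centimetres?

Δh = αΔT·H = 3.4×10⁻⁴ × 0.36 × 210 = 0.025704 m

about 2.57 cm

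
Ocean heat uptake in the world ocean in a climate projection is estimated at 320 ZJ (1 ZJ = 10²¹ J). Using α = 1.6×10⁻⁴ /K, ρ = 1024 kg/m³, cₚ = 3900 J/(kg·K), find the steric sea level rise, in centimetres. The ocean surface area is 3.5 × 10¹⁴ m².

Per unit area: Q = 320×10²¹ / (3.5×10¹⁴) ≈ 9.143×10⁸ J/m²
Δh = αQ/(ρcₚ) = 1.6×10⁻⁴ × 9.143×10⁸ / (1024 × 3900) ≈ 0.036631 m

Δh ≈ 3.66 cm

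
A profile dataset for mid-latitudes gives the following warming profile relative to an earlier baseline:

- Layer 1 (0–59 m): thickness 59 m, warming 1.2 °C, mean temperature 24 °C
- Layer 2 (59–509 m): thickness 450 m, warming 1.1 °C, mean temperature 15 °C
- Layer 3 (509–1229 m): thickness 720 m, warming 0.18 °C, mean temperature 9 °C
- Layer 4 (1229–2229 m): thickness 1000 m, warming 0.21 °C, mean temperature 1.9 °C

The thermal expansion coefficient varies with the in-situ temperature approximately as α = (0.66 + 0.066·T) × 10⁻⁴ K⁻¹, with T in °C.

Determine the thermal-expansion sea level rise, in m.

about 0.13 m

Layer 1: α = (0.66 + 0.066×24)×10⁻⁴ = 2.244×10⁻⁴ K⁻¹
Layer 2: α = (0.66 + 0.066×15)×10⁻⁴ = 1.65×10⁻⁴ K⁻¹
Layer 3: α = (0.66 + 0.066×9)×10⁻⁴ = 1.254×10⁻⁴ K⁻¹
Layer 4: α = (0.66 + 0.066×1.9)×10⁻⁴ = 0.7854×10⁻⁴ K⁻¹
Layer 1: 1.2 × 2.244×10⁻⁴ × 59 = 0.01588752 m
Layer 2: 1.65×10⁻⁴ × 1.1 × 450 = 0.081675 m
1.254×10⁻⁴ × 0.18 × 720 = 0.01625184 m
1000 × 0.7854×10⁻⁴ × 0.21 = 0.0164934 m
Δh = 0.01588752 + 0.081675 + 0.01625184 + 0.0164934 = 0.13030776 m ≈ 0.13 m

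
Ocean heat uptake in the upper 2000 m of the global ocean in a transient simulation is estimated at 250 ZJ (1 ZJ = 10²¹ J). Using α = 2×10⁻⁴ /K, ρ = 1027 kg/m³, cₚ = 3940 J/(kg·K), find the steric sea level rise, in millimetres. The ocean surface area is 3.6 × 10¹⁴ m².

about 34.3 mm

Per unit area: Q = 250×10²¹ / (3.6×10¹⁴) ≈ 6.944×10⁸ J/m²
Δh = αQ/(ρcₚ) = 2×10⁻⁴ × 6.944×10⁸ / (1027 × 3940) ≈ 0.034322 m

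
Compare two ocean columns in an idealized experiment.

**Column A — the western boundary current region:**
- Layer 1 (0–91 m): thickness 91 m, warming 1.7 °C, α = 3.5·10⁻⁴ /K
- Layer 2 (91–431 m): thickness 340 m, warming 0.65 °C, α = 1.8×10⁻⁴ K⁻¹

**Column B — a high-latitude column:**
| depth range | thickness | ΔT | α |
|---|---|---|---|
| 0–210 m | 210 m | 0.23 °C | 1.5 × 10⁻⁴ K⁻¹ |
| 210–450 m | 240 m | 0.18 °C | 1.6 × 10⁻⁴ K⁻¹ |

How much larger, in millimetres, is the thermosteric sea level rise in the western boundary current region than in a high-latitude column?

Δh_A − Δh_B ≈ 79.8 mm

A 91 × 1.7 × 3.5×10⁻⁴ = 0.054145 m
A 1.8×10⁻⁴ × 340 × 0.65 = 0.03978 m
A total: 0.093925 m
B Layer 1: 210 × 1.5×10⁻⁴ × 0.23 = 0.007245 m
B 210–450 m: 1.6×10⁻⁴ × 240 × 0.18 = 0.006912 m
B total: 0.014157 m
Difference: 0.093925 − 0.014157 = 0.079768 m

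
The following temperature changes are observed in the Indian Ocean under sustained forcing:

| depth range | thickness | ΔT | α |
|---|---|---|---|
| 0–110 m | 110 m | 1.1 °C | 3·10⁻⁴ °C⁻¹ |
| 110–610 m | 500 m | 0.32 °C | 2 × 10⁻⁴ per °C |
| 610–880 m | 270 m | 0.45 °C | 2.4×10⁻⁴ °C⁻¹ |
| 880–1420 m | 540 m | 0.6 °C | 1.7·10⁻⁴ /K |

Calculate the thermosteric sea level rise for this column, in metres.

110 × 1.1 × 3×10⁻⁴ = 0.03630 m
110–610 m: 2×10⁻⁴ × 500 × 0.32 = 0.03200 m
610–880 m: 2.4×10⁻⁴ × 270 × 0.45 = 0.02916 m
Layer 4: 0.6 × 540 × 1.7×10⁻⁴ = 0.05508 m
Δh = 0.03630 + 0.03200 + 0.02916 + 0.05508 = 0.15254 m

about 0.15 m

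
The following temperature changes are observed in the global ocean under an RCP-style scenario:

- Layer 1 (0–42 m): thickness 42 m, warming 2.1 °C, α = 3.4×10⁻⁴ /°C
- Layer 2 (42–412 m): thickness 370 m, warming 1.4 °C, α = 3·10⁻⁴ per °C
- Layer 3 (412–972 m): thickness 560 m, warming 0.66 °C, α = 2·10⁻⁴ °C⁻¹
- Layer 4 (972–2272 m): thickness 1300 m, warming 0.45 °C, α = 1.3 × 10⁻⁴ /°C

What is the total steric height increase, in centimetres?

about 33.5 cm

0–42 m: 3.4×10⁻⁴ × 2.1 × 42 = 0.029988 m
1.4 × 3×10⁻⁴ × 370 = 0.15540 m
Layer 3: 2×10⁻⁴ × 560 × 0.66 = 0.07392 m
Layer 4: 1.3×10⁻⁴ × 1300 × 0.45 = 0.07605 m
Δh = 0.029988 + 0.15540 + 0.07392 + 0.07605 = 0.335358 m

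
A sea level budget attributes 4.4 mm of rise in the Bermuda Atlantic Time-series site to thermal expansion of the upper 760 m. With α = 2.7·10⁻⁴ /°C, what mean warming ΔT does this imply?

ΔT ≈ 0.0214 K

ΔT = Δh/(αH) = 0.0044 / (2.7×10⁻⁴ × 760) ≈ 0.02144 K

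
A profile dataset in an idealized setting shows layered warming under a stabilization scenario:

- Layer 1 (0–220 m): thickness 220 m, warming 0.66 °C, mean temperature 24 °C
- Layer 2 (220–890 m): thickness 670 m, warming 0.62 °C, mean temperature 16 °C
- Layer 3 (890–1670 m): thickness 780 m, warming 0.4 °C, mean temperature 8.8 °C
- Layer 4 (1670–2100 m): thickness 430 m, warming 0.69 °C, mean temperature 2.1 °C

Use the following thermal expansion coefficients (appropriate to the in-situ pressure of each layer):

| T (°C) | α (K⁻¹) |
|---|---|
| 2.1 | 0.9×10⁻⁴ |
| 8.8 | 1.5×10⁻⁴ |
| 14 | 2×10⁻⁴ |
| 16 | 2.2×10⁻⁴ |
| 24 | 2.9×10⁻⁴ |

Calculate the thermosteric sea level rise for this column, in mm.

Layer 1 at 24 °C → α = 2.9×10⁻⁴ K⁻¹
Layer 2 at 16 °C → α = 2.2×10⁻⁴ K⁻¹
Layer 3 at 8.8 °C → α = 1.5×10⁻⁴ K⁻¹
Layer 4 at 2.1 °C → α = 0.9×10⁻⁴ K⁻¹
0–220 m: 220 × 0.66 × 2.9×10⁻⁴ = 0.042108 m
2.2×10⁻⁴ × 0.62 × 670 = 0.091388 m
0.4 × 780 × 1.5×10⁻⁴ = 0.04680 m
1670–2100 m: 0.9×10⁻⁴ × 430 × 0.69 = 0.026703 m
Δh = 0.042108 + 0.091388 + 0.04680 + 0.026703 = 0.206999 m

Δh ≈ 207 mm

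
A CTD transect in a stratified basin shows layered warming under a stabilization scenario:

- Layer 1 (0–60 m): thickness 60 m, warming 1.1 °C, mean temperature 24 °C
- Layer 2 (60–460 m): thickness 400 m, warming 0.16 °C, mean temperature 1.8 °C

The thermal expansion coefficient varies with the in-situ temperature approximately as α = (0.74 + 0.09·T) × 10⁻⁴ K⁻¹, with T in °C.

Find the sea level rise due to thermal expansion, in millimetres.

Δh = 25 mm

Layer 1: α = (0.74 + 0.09×24)×10⁻⁴ = 2.9×10⁻⁴ K⁻¹
Layer 2: α = (0.74 + 0.09×1.8)×10⁻⁴ = 0.902×10⁻⁴ K⁻¹
Layer 1: 60 × 1.1 × 2.9×10⁻⁴ = 0.01914 m
60–460 m: 400 × 0.902×10⁻⁴ × 0.16 = 0.0057728 m
Δh = 0.01914 + 0.0057728 = 0.0249128 m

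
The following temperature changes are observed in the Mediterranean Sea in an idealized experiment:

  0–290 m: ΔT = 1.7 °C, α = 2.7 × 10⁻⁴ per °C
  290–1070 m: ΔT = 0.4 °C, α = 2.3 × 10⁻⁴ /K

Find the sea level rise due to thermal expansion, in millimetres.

200 mm of thermosteric rise

1.7 × 290 × 2.7×10⁻⁴ = 0.13311 m
2.3×10⁻⁴ × 780 × 0.4 = 0.07176 m
Δh = 0.13311 + 0.07176 = 0.20487 m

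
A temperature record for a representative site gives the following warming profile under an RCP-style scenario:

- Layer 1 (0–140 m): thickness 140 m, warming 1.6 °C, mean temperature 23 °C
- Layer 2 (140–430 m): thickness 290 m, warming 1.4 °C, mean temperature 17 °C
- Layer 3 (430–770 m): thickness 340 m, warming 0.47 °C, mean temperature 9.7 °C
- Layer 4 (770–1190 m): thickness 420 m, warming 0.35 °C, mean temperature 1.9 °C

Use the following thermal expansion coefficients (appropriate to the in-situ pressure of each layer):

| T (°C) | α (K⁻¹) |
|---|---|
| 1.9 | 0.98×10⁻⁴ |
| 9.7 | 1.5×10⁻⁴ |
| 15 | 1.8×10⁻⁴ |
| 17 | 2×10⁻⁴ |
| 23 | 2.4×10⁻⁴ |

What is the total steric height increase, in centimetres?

Layer 1 at 23 °C → α = 2.4×10⁻⁴ K⁻¹
Layer 2 at 17 °C → α = 2×10⁻⁴ K⁻¹
Layer 3 at 9.7 °C → α = 1.5×10⁻⁴ K⁻¹
Layer 4 at 1.9 °C → α = 0.98×10⁻⁴ K⁻¹
0–140 m: 2.4×10⁻⁴ × 1.6 × 140 = 0.05376 m
Layer 2: 1.4 × 2×10⁻⁴ × 290 = 0.08120 m
0.47 × 1.5×10⁻⁴ × 340 = 0.02397 m
770–1190 m: 420 × 0.35 × 0.98×10⁻⁴ = 0.014406 m
Δh = 0.05376 + 0.08120 + 0.02397 + 0.014406 = 0.173336 m

17 cm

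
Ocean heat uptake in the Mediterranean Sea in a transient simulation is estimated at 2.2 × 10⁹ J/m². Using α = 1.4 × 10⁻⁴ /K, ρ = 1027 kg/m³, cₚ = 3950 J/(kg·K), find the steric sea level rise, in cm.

Δh = αQ/(ρcₚ) = 1.4×10⁻⁴ × 2.2×10⁹ / (1027 × 3950) ≈ 0.075925 m

7.59 cm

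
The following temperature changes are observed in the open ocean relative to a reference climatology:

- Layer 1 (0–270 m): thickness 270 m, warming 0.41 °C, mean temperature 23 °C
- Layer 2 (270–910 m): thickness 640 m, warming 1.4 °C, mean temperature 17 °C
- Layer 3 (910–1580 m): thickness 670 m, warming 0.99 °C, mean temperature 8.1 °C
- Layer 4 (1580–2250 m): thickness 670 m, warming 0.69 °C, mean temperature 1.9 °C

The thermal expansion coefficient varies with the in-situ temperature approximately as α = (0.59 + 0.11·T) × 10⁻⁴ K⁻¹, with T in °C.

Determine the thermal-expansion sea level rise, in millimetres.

Δh ≈ 390 mm

Layer 1: α = (0.59 + 0.11×23)×10⁻⁴ = 3.12×10⁻⁴ K⁻¹
Layer 2: α = (0.59 + 0.11×17)×10⁻⁴ = 2.46×10⁻⁴ K⁻¹
Layer 3: α = (0.59 + 0.11×8.1)×10⁻⁴ = 1.481×10⁻⁴ K⁻¹
Layer 4: α = (0.59 + 0.11×1.9)×10⁻⁴ = 0.799×10⁻⁴ K⁻¹
0–270 m: 0.41 × 3.12×10⁻⁴ × 270 = 0.0345384 m
270–910 m: 1.4 × 2.46×10⁻⁴ × 640 = 0.220416 m
Layer 3: 670 × 0.99 × 1.481×10⁻⁴ = 0.09823473 m
1580–2250 m: 670 × 0.799×10⁻⁴ × 0.69 = 0.03693777 m
Δh = 0.0345384 + 0.220416 + 0.09823473 + 0.03693777 = 0.3901269 m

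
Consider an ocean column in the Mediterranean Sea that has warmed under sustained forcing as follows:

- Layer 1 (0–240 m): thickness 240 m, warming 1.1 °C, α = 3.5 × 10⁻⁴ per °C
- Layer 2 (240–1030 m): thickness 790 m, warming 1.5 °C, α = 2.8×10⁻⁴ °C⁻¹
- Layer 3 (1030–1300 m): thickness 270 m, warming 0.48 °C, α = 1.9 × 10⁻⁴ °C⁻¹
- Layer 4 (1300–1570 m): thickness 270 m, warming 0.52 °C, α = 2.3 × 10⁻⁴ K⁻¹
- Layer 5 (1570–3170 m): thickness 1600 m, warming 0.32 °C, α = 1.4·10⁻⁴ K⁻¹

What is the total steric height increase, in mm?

about 553 mm

0–240 m: 3.5×10⁻⁴ × 240 × 1.1 = 0.09240 m
240–1030 m: 2.8×10⁻⁴ × 1.5 × 790 = 0.33180 m
Layer 3: 270 × 1.9×10⁻⁴ × 0.48 = 0.024624 m
1300–1570 m: 0.52 × 270 × 2.3×10⁻⁴ = 0.032292 m
0.32 × 1.4×10⁻⁴ × 1600 = 0.07168 m
Δh = 0.09240 + 0.33180 + 0.024624 + 0.032292 + 0.07168 = 0.552796 m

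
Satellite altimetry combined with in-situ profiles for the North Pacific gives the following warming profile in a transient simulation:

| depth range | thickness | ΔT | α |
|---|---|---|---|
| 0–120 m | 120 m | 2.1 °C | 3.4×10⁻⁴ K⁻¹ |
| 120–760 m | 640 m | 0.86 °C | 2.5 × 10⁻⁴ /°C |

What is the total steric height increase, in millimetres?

223 mm

Layer 1: 3.4×10⁻⁴ × 120 × 2.1 = 0.08568 m
120–760 m: 2.5×10⁻⁴ × 0.86 × 640 = 0.13760 m
Δh = 0.08568 + 0.13760 = 0.22328 m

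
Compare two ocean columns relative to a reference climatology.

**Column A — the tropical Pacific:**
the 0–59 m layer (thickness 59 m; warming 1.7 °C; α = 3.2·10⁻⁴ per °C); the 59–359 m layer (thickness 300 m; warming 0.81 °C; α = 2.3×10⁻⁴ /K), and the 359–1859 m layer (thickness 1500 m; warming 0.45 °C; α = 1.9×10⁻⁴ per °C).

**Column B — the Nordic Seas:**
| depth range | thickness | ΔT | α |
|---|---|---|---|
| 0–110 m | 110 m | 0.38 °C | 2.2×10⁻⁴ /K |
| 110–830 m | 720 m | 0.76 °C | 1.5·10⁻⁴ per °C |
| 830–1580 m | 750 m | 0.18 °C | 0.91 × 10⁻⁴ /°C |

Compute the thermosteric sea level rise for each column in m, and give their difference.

A: 0.216 m; B: 0.104 m; difference 0.113 m

A Layer 1: 3.2×10⁻⁴ × 1.7 × 59 = 0.032096 m
A 59–359 m: 0.81 × 300 × 2.3×10⁻⁴ = 0.05589 m
A 359–1859 m: 1.9×10⁻⁴ × 0.45 × 1500 = 0.12825 m
A total: 0.216236 m
B 110 × 0.38 × 2.2×10⁻⁴ = 0.009196 m
B 110–830 m: 720 × 1.5×10⁻⁴ × 0.76 = 0.08208 m
B 0.18 × 0.91×10⁻⁴ × 750 = 0.012285 m
B total: 0.103561 m
Difference: 0.216236 − 0.103561 = 0.112675 m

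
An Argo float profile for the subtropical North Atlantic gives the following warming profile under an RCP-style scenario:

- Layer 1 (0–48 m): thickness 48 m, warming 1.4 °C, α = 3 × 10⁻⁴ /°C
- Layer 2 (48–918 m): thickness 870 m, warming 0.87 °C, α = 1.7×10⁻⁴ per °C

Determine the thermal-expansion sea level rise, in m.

0–48 m: 1.4 × 48 × 3×10⁻⁴ = 0.02016 m
870 × 1.7×10⁻⁴ × 0.87 = 0.128673 m
Δh = 0.02016 + 0.128673 = 0.148833 m ≈ 0.15 m

about 0.15 m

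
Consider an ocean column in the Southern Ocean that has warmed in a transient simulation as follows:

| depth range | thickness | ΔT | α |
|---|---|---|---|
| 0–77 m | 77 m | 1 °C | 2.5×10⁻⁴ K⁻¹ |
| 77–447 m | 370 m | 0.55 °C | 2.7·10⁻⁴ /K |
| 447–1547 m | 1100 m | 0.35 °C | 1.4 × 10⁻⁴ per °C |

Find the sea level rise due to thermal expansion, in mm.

about 130 mm

Layer 1: 1 × 2.5×10⁻⁴ × 77 = 0.01925 m
Layer 2: 0.55 × 2.7×10⁻⁴ × 370 = 0.054945 m
Layer 3: 1100 × 0.35 × 1.4×10⁻⁴ = 0.05390 m
Δh = 0.01925 + 0.054945 + 0.05390 = 0.128095 m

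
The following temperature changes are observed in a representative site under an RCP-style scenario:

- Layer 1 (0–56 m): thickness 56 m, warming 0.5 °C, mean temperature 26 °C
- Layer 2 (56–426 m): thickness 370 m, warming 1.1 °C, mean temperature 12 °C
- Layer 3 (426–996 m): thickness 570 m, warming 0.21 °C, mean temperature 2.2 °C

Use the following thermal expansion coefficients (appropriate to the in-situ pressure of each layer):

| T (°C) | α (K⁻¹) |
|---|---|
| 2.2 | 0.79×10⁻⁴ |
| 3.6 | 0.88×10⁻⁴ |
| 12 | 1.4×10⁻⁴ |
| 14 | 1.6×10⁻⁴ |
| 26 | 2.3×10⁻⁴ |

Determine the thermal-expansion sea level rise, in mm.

Layer 1 at 26 °C → α = 2.3×10⁻⁴ K⁻¹
Layer 2 at 12 °C → α = 1.4×10⁻⁴ K⁻¹
Layer 3 at 2.2 °C → α = 0.79×10⁻⁴ K⁻¹
Layer 1: 2.3×10⁻⁴ × 56 × 0.5 = 0.00644 m
1.1 × 1.4×10⁻⁴ × 370 = 0.05698 m
426–996 m: 0.79×10⁻⁴ × 0.21 × 570 = 0.0094563 m
Δh = 0.00644 + 0.05698 + 0.0094563 = 0.0728763 m

about 72.9 mm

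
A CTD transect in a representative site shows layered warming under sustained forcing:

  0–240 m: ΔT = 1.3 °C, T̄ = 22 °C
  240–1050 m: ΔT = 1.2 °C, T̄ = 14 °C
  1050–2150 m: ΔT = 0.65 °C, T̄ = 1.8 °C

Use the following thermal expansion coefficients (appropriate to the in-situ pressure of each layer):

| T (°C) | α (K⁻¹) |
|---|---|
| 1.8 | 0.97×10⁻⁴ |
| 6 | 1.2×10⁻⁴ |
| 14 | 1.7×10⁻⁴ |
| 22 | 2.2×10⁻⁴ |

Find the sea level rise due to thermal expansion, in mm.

Δh = 303 mm

Layer 1 at 22 °C → α = 2.2×10⁻⁴ K⁻¹
Layer 2 at 14 °C → α = 1.7×10⁻⁴ K⁻¹
Layer 3 at 1.8 °C → α = 0.97×10⁻⁴ K⁻¹
1.3 × 240 × 2.2×10⁻⁴ = 0.06864 m
Layer 2: 810 × 1.2 × 1.7×10⁻⁴ = 0.16524 m
Layer 3: 0.97×10⁻⁴ × 0.65 × 1100 = 0.069355 m
Δh = 0.06864 + 0.16524 + 0.069355 = 0.303235 m ≈ 303 mm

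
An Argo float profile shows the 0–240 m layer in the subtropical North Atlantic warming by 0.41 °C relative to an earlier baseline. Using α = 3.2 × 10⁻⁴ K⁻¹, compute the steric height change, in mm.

about 31.5 mm

Δh = αΔT·H = 3.2×10⁻⁴ × 0.41 × 240 = 0.031488 m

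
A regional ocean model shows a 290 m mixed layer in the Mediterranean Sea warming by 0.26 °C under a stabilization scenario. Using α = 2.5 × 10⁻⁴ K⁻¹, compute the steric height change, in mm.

Δh = αΔT·H = 2.5×10⁻⁴ × 0.26 × 290 = 0.01885 m

about 18.9 mm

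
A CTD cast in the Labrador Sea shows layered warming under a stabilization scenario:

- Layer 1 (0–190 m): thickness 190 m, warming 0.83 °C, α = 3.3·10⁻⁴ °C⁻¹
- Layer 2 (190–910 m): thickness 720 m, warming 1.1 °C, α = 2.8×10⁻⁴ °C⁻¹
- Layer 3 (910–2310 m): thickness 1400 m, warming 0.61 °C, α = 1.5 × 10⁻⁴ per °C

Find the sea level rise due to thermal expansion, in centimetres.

3.3×10⁻⁴ × 190 × 0.83 = 0.052041 m
2.8×10⁻⁴ × 720 × 1.1 = 0.22176 m
Layer 3: 0.61 × 1400 × 1.5×10⁻⁴ = 0.12810 m
Δh = 0.052041 + 0.22176 + 0.12810 = 0.401901 m

about 40 cm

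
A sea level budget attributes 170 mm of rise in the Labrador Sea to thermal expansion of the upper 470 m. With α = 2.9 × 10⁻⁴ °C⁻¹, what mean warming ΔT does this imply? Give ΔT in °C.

ΔT = Δh/(αH) = 0.17 / (2.9×10⁻⁴ × 470) ≈ 1.247 °C

1.25 °C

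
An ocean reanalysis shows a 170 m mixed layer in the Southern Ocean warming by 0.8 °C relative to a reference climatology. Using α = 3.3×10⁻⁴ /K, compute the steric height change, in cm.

Δh = 4.49 cm

Δh = αΔT·H = 3.3×10⁻⁴ × 0.8 × 170 = 0.04488 m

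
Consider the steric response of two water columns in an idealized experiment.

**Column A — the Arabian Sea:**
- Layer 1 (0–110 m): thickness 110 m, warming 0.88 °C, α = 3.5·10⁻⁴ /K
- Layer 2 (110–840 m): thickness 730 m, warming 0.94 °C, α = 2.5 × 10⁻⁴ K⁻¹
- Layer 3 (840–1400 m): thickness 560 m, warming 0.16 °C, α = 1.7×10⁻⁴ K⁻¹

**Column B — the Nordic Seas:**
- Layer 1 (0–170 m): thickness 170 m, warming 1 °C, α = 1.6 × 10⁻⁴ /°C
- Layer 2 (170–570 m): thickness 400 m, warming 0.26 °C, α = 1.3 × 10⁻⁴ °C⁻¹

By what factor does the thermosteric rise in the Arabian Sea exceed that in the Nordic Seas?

a factor of 5.4

A 110 × 3.5×10⁻⁴ × 0.88 = 0.03388 m
A 0.94 × 2.5×10⁻⁴ × 730 = 0.17155 m
A Layer 3: 560 × 0.16 × 1.7×10⁻⁴ = 0.015232 m
A total: 0.220662 m
B 0–170 m: 1.6×10⁻⁴ × 1 × 170 = 0.02720 m
B 400 × 1.3×10⁻⁴ × 0.26 = 0.01352 m
B total: 0.04072 m
Ratio: 0.220662 / 0.04072 ≈ 5.419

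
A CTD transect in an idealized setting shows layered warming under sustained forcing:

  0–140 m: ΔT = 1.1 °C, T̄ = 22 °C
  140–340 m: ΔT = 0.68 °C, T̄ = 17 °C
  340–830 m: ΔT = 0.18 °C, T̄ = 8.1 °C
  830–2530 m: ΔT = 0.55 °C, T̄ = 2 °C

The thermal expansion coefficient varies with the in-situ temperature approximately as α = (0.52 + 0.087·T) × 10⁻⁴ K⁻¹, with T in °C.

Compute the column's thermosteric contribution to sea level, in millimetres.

Δh = 140 mm

Layer 1: α = (0.52 + 0.087×22)×10⁻⁴ = 2.434×10⁻⁴ K⁻¹
Layer 2: α = (0.52 + 0.087×17)×10⁻⁴ = 1.999×10⁻⁴ K⁻¹
Layer 3: α = (0.52 + 0.087×8.1)×10⁻⁴ = 1.2247×10⁻⁴ K⁻¹
Layer 4: α = (0.52 + 0.087×2)×10⁻⁴ = 0.694×10⁻⁴ K⁻¹
0–140 m: 1.1 × 140 × 2.434×10⁻⁴ = 0.0374836 m
140–340 m: 0.68 × 200 × 1.999×10⁻⁴ = 0.0271864 m
Layer 3: 1.2247×10⁻⁴ × 0.18 × 490 = 0.010801854 m
830–2530 m: 0.55 × 0.694×10⁻⁴ × 1700 = 0.064889 m
Δh = 0.0374836 + 0.0271864 + 0.010801854 + 0.064889 = 0.140360854 m ≈ 140 mm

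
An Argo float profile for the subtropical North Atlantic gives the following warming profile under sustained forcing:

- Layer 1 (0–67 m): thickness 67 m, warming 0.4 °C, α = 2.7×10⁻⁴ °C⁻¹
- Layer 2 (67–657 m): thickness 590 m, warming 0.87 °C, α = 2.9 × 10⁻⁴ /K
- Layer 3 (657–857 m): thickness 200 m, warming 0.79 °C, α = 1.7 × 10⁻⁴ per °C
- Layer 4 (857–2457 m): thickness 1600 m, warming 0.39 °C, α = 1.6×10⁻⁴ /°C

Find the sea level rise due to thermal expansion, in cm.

about 28.3 cm

2.7×10⁻⁴ × 0.4 × 67 = 0.007236 m
0.87 × 2.9×10⁻⁴ × 590 = 0.148857 m
Layer 3: 200 × 1.7×10⁻⁴ × 0.79 = 0.02686 m
857–2457 m: 0.39 × 1600 × 1.6×10⁻⁴ = 0.09984 m
Δh = 0.007236 + 0.148857 + 0.02686 + 0.09984 = 0.282793 m ≈ 28.3 cm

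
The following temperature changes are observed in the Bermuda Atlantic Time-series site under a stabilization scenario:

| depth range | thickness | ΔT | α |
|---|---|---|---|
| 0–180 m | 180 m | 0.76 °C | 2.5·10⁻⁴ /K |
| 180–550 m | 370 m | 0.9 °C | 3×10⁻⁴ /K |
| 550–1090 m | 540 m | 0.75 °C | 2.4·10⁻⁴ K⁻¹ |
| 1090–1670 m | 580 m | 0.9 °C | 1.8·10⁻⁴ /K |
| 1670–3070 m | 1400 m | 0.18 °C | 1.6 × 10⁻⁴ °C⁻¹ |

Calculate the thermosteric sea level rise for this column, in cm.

Δh ≈ 36.6 cm

Layer 1: 0.76 × 180 × 2.5×10⁻⁴ = 0.03420 m
Layer 2: 3×10⁻⁴ × 0.9 × 370 = 0.09990 m
550–1090 m: 2.4×10⁻⁴ × 0.75 × 540 = 0.09720 m
1090–1670 m: 0.9 × 580 × 1.8×10⁻⁴ = 0.09396 m
0.18 × 1400 × 1.6×10⁻⁴ = 0.04032 m
Δh = 0.03420 + 0.09990 + 0.09720 + 0.09396 + 0.04032 = 0.36558 m ≈ 36.6 cm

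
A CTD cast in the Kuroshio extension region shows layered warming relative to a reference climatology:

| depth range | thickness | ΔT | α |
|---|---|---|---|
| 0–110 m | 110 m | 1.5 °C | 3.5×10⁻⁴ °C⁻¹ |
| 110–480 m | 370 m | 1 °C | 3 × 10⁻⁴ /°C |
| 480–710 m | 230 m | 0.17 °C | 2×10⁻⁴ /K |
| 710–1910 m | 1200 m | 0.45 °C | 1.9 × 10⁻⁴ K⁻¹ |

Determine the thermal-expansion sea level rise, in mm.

0–110 m: 3.5×10⁻⁴ × 1.5 × 110 = 0.05775 m
110–480 m: 1 × 370 × 3×10⁻⁴ = 0.11100 m
230 × 2×10⁻⁴ × 0.17 = 0.00782 m
0.45 × 1.9×10⁻⁴ × 1200 = 0.10260 m
Δh = 0.05775 + 0.11100 + 0.00782 + 0.10260 = 0.27917 m ≈ 280 mm

Δh ≈ 280 mm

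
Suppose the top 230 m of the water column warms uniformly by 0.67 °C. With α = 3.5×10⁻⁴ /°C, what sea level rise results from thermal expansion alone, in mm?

53.9 mm

Δh = αΔT·H = 3.5×10⁻⁴ × 0.67 × 230 = 0.053935 m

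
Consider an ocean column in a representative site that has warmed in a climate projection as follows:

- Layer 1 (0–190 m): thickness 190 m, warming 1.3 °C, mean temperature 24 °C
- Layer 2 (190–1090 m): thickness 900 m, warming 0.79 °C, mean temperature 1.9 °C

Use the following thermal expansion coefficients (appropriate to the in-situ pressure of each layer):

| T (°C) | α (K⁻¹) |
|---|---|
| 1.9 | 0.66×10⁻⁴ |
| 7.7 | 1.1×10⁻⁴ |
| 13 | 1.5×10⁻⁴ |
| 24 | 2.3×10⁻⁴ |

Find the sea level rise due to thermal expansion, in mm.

Layer 1 at 24 °C → α = 2.3×10⁻⁴ K⁻¹
Layer 2 at 1.9 °C → α = 0.66×10⁻⁴ K⁻¹
Layer 1: 190 × 2.3×10⁻⁴ × 1.3 = 0.05681 m
190–1090 m: 0.66×10⁻⁴ × 0.79 × 900 = 0.046926 m
Δh = 0.05681 + 0.046926 = 0.103736 m ≈ 104 mm

104 mm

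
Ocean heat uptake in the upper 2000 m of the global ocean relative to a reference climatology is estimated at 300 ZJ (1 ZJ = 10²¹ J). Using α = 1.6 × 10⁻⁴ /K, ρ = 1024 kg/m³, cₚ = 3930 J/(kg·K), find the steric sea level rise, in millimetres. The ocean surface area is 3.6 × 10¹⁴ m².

33.1 mm

Per unit area: Q = 300×10²¹ / (3.6×10¹⁴) ≈ 8.333×10⁸ J/m²
Δh = αQ/(ρcₚ) = 1.6×10⁻⁴ × 8.333×10⁸ / (1024 × 3930) ≈ 0.033131 m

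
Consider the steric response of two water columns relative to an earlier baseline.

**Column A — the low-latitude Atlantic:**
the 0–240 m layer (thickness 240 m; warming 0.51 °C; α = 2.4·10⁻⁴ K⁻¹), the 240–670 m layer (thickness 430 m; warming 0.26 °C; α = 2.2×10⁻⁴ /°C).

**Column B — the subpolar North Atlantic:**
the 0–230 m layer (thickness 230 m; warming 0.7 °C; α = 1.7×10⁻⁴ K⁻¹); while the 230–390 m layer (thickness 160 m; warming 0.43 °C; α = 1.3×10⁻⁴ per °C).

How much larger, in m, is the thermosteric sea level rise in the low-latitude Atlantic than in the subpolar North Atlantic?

A 0–240 m: 240 × 0.51 × 2.4×10⁻⁴ = 0.029376 m
A Layer 2: 430 × 2.2×10⁻⁴ × 0.26 = 0.024596 m
A total: 0.053972 m
B 1.7×10⁻⁴ × 230 × 0.7 = 0.02737 m
B 1.3×10⁻⁴ × 160 × 0.43 = 0.008944 m
B total: 0.036314 m
Difference: 0.053972 − 0.036314 = 0.017658 m

0.018 m larger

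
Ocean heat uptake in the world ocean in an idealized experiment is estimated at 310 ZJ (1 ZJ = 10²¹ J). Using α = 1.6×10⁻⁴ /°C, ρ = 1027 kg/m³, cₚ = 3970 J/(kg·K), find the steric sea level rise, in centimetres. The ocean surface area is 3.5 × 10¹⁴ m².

about 3.5 cm

Per unit area: Q = 310×10²¹ / (3.5×10¹⁴) ≈ 8.857×10⁸ J/m²
Δh = αQ/(ρcₚ) = 1.6×10⁻⁴ × 8.857×10⁸ / (1027 × 3970) ≈ 0.034757 m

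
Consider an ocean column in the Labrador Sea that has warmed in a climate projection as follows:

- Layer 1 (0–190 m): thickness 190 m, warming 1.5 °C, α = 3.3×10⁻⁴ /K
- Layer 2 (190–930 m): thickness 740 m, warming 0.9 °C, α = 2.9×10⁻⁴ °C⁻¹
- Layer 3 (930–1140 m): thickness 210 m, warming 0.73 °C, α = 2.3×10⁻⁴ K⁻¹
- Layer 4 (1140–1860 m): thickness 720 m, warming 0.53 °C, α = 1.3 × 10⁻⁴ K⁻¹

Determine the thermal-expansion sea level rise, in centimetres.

3.3×10⁻⁴ × 190 × 1.5 = 0.09405 m
190–930 m: 0.9 × 740 × 2.9×10⁻⁴ = 0.19314 m
930–1140 m: 210 × 2.3×10⁻⁴ × 0.73 = 0.035259 m
0.53 × 1.3×10⁻⁴ × 720 = 0.049608 m
Δh = 0.09405 + 0.19314 + 0.035259 + 0.049608 = 0.372057 m

about 37.2 cm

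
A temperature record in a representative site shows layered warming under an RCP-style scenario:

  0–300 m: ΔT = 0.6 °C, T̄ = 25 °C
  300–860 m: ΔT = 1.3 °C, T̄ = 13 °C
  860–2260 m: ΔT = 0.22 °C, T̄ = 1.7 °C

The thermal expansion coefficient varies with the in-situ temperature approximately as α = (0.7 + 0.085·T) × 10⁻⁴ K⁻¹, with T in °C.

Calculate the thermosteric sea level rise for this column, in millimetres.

about 208 mm

Layer 1: α = (0.7 + 0.085×25)×10⁻⁴ = 2.825×10⁻⁴ K⁻¹
Layer 2: α = (0.7 + 0.085×13)×10⁻⁴ = 1.805×10⁻⁴ K⁻¹
Layer 3: α = (0.7 + 0.085×1.7)×10⁻⁴ = 0.8445×10⁻⁴ K⁻¹
0–300 m: 0.6 × 300 × 2.825×10⁻⁴ = 0.05085 m
300–860 m: 1.3 × 560 × 1.805×10⁻⁴ = 0.131404 m
Layer 3: 1400 × 0.22 × 0.8445×10⁻⁴ = 0.0260106 m
Δh = 0.05085 + 0.131404 + 0.0260106 = 0.2082646 m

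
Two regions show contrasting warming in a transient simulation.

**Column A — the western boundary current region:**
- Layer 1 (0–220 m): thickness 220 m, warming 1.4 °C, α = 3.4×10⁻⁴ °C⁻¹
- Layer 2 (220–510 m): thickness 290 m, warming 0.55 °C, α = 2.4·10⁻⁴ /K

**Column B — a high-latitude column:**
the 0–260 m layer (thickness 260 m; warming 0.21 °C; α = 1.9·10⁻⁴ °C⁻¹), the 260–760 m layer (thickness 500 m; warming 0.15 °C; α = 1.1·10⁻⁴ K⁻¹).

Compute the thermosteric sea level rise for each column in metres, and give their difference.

Δh_A ≈ 0.14 m, Δh_B ≈ 0.019 m; difference ≈ 0.12 m

A 3.4×10⁻⁴ × 220 × 1.4 = 0.10472 m
A 2.4×10⁻⁴ × 290 × 0.55 = 0.03828 m
A total: 0.14300 m
B 0–260 m: 1.9×10⁻⁴ × 0.21 × 260 = 0.010374 m
B Layer 2: 0.15 × 1.1×10⁻⁴ × 500 = 0.00825 m
B total: 0.018624 m
Difference: 0.14300 − 0.018624 = 0.124376 m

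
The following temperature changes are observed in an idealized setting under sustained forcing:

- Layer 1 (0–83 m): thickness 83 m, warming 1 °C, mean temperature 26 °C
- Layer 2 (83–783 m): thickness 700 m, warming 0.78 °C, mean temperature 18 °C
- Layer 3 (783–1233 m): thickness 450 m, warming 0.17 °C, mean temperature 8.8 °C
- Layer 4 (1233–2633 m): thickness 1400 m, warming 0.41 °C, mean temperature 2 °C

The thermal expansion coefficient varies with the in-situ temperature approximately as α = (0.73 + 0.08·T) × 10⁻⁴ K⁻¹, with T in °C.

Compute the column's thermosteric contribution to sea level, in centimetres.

20.4 cm

Layer 1: α = (0.73 + 0.08×26)×10⁻⁴ = 2.81×10⁻⁴ K⁻¹
Layer 2: α = (0.73 + 0.08×18)×10⁻⁴ = 2.17×10⁻⁴ K⁻¹
Layer 3: α = (0.73 + 0.08×8.8)×10⁻⁴ = 1.434×10⁻⁴ K⁻¹
Layer 4: α = (0.73 + 0.08×2)×10⁻⁴ = 0.89×10⁻⁴ K⁻¹
Layer 1: 83 × 1 × 2.81×10⁻⁴ = 0.023323 m
83–783 m: 0.78 × 700 × 2.17×10⁻⁴ = 0.118482 m
783–1233 m: 0.17 × 1.434×10⁻⁴ × 450 = 0.0109701 m
0.89×10⁻⁴ × 0.41 × 1400 = 0.051086 m
Δh = 0.023323 + 0.118482 + 0.0109701 + 0.051086 = 0.2038611 m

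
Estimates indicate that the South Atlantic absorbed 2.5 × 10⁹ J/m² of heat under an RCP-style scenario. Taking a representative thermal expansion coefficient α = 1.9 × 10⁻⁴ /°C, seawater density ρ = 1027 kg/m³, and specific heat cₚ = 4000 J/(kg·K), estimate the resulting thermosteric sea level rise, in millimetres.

116 mm of thermosteric rise

Δh = αQ/(ρcₚ) = 1.9×10⁻⁴ × 2.5×10⁹ / (1027 × 4000) ≈ 0.11563 m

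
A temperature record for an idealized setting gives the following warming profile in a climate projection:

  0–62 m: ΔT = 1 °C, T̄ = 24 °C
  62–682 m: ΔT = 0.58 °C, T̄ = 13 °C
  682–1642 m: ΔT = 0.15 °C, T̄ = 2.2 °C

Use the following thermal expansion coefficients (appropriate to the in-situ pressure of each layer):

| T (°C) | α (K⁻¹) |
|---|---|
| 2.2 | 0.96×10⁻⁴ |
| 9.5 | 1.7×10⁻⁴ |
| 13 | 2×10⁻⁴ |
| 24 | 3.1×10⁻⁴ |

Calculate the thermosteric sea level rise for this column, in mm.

Layer 1 at 24 °C → α = 3.1×10⁻⁴ K⁻¹
Layer 2 at 13 °C → α = 2×10⁻⁴ K⁻¹
Layer 3 at 2.2 °C → α = 0.96×10⁻⁴ K⁻¹
3.1×10⁻⁴ × 1 × 62 = 0.01922 m
62–682 m: 2×10⁻⁴ × 0.58 × 620 = 0.07192 m
Layer 3: 960 × 0.96×10⁻⁴ × 0.15 = 0.013824 m
Δh = 0.01922 + 0.07192 + 0.013824 = 0.104964 m

100 mm of thermosteric rise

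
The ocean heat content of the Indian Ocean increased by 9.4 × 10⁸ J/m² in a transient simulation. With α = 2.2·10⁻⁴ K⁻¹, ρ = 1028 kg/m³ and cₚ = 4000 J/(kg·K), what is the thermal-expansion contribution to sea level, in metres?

0.050 m

Δh = αQ/(ρcₚ) = 2.2×10⁻⁴ × 9.4×10⁸ / (1028 × 4000) ≈ 0.050292 m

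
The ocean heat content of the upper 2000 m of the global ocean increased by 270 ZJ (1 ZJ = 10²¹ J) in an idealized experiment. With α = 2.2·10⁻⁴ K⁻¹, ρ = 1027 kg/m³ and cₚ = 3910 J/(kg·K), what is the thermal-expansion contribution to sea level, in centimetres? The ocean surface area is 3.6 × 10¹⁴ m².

Per unit area: Q = 270×10²¹ / (3.6×10¹⁴) = 7.5×10⁸ J/m²
Δh = αQ/(ρcₚ) = 2.2×10⁻⁴ × 7.5×10⁸ / (1027 × 3910) ≈ 0.04109 m

about 4.1 cm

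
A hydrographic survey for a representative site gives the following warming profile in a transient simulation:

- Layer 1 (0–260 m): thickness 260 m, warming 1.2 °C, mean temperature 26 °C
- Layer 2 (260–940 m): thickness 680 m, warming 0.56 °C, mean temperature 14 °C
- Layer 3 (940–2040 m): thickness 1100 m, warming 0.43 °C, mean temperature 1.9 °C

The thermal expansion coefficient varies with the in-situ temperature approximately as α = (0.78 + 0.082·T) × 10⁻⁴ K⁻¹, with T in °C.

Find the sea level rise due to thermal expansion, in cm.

Layer 1: α = (0.78 + 0.082×26)×10⁻⁴ = 2.912×10⁻⁴ K⁻¹
Layer 2: α = (0.78 + 0.082×14)×10⁻⁴ = 1.928×10⁻⁴ K⁻¹
Layer 3: α = (0.78 + 0.082×1.9)×10⁻⁴ = 0.9358×10⁻⁴ K⁻¹
0–260 m: 260 × 2.912×10⁻⁴ × 1.2 = 0.0908544 m
Layer 2: 0.56 × 1.928×10⁻⁴ × 680 = 0.07341824 m
0.9358×10⁻⁴ × 0.43 × 1100 = 0.04426334 m
Δh = 0.0908544 + 0.07341824 + 0.04426334 = 0.20853598 m

Δh = 20.9 cm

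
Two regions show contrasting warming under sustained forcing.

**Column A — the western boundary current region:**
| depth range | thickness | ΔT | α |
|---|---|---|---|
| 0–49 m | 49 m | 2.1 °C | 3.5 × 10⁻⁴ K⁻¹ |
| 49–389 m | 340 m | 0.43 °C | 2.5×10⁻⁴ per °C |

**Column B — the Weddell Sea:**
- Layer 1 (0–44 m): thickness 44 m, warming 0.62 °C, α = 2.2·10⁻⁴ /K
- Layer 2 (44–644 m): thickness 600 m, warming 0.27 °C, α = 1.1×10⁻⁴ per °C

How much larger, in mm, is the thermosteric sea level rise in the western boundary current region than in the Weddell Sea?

48.7 mm

A Layer 1: 49 × 2.1 × 3.5×10⁻⁴ = 0.036015 m
A 49–389 m: 0.43 × 2.5×10⁻⁴ × 340 = 0.03655 m
A total: 0.072565 m
B Layer 1: 44 × 2.2×10⁻⁴ × 0.62 = 0.0060016 m
B 1.1×10⁻⁴ × 600 × 0.27 = 0.01782 m
B total: 0.0238216 m
Difference: 0.072565 − 0.0238216 = 0.0487434 m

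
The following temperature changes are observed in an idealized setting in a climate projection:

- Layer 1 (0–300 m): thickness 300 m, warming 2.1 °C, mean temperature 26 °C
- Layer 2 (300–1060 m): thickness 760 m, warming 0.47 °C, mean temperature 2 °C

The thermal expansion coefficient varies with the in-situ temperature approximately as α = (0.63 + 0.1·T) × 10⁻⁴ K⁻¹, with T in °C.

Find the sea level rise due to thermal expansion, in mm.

233 mm of thermosteric rise

Layer 1: α = (0.63 + 0.1×26)×10⁻⁴ = 3.23×10⁻⁴ K⁻¹
Layer 2: α = (0.63 + 0.1×2)×10⁻⁴ = 0.83×10⁻⁴ K⁻¹
3.23×10⁻⁴ × 2.1 × 300 = 0.20349 m
760 × 0.47 × 0.83×10⁻⁴ = 0.0296476 m
Δh = 0.20349 + 0.0296476 = 0.2331376 m ≈ 233 mm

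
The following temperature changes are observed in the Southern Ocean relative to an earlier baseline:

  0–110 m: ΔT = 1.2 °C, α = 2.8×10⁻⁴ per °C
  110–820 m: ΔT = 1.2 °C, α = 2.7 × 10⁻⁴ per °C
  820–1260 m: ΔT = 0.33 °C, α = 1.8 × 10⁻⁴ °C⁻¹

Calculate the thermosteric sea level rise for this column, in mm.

Layer 1: 110 × 1.2 × 2.8×10⁻⁴ = 0.03696 m
1.2 × 2.7×10⁻⁴ × 710 = 0.23004 m
Layer 3: 440 × 0.33 × 1.8×10⁻⁴ = 0.026136 m
Δh = 0.03696 + 0.23004 + 0.026136 = 0.293136 m ≈ 293 mm

Δh ≈ 293 mm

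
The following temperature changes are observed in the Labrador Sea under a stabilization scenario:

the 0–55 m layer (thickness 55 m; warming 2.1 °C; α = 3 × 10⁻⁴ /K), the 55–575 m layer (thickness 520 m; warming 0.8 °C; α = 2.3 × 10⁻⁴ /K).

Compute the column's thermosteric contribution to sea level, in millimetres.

Layer 1: 55 × 3×10⁻⁴ × 2.1 = 0.03465 m
Layer 2: 2.3×10⁻⁴ × 520 × 0.8 = 0.09568 m
Δh = 0.03465 + 0.09568 = 0.13033 m

Δh = 130 mm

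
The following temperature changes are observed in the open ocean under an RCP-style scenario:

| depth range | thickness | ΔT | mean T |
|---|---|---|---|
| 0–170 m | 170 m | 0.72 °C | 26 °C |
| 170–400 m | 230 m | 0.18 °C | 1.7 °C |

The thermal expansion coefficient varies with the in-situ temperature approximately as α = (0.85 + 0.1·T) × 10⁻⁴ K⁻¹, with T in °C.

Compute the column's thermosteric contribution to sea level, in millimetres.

Layer 1: α = (0.85 + 0.1×26)×10⁻⁴ = 3.45×10⁻⁴ K⁻¹
Layer 2: α = (0.85 + 0.1×1.7)×10⁻⁴ = 1.02×10⁻⁴ K⁻¹
170 × 3.45×10⁻⁴ × 0.72 = 0.042228 m
230 × 0.18 × 1.02×10⁻⁴ = 0.0042228 m
Δh = 0.042228 + 0.0042228 = 0.0464508 m ≈ 46 mm

Δh ≈ 46 mm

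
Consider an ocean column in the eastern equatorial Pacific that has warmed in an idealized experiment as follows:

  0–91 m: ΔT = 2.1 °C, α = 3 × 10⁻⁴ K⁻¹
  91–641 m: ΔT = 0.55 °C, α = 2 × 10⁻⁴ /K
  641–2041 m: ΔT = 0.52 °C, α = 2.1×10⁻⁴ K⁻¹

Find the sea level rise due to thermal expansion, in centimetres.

Δh ≈ 27.1 cm

Layer 1: 2.1 × 91 × 3×10⁻⁴ = 0.05733 m
Layer 2: 2×10⁻⁴ × 550 × 0.55 = 0.06050 m
641–2041 m: 1400 × 2.1×10⁻⁴ × 0.52 = 0.15288 m
Δh = 0.05733 + 0.06050 + 0.15288 = 0.27071 m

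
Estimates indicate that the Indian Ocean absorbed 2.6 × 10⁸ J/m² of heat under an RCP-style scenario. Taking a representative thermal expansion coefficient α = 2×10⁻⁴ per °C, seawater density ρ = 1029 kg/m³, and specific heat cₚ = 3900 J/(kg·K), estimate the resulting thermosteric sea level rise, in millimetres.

13 mm of thermosteric rise

Δh = αQ/(ρcₚ) = 2×10⁻⁴ × 2.6×10⁸ / (1029 × 3900) ≈ 0.012958 m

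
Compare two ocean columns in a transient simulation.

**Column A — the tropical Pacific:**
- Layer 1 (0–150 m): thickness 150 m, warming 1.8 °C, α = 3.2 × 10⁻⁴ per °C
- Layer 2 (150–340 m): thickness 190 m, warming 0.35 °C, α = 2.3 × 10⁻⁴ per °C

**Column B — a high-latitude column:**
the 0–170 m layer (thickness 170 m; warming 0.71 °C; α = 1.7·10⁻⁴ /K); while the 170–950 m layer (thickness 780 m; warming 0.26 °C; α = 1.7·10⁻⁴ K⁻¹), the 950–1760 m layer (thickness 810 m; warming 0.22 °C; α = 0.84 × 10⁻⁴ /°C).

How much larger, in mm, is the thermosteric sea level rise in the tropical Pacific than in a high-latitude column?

A 1.8 × 3.2×10⁻⁴ × 150 = 0.08640 m
A 2.3×10⁻⁴ × 0.35 × 190 = 0.015295 m
A total: 0.101695 m
B 0–170 m: 170 × 1.7×10⁻⁴ × 0.71 = 0.020519 m
B Layer 2: 1.7×10⁻⁴ × 0.26 × 780 = 0.034476 m
B 0.84×10⁻⁴ × 0.22 × 810 = 0.0149688 m
B total: 0.0699638 m
Difference: 0.101695 − 0.0699638 = 0.0317312 m

Δh_A − Δh_B ≈ 31.7 mm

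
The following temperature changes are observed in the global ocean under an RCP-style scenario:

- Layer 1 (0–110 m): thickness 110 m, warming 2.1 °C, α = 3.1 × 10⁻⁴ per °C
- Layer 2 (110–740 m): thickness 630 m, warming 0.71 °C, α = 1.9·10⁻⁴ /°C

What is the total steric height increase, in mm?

Δh ≈ 160 mm

3.1×10⁻⁴ × 2.1 × 110 = 0.07161 m
Layer 2: 0.71 × 1.9×10⁻⁴ × 630 = 0.084987 m
Δh = 0.07161 + 0.084987 = 0.156597 m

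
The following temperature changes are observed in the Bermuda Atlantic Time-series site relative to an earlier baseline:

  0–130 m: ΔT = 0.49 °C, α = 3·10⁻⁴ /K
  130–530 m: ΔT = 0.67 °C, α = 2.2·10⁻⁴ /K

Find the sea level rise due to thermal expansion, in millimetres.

Layer 1: 3×10⁻⁴ × 0.49 × 130 = 0.01911 m
0.67 × 2.2×10⁻⁴ × 400 = 0.05896 m
Δh = 0.01911 + 0.05896 = 0.07807 m ≈ 78 mm

Δh = 78 mm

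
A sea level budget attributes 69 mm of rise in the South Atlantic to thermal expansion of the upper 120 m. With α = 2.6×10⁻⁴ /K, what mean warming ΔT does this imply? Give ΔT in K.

ΔT = Δh/(αH) = 0.069 / (2.6×10⁻⁴ × 120) ≈ 2.212 K

about 2.2 K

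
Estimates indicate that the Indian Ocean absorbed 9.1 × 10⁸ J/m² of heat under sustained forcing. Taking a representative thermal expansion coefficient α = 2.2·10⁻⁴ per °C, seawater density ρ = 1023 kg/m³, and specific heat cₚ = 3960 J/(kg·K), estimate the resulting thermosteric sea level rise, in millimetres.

about 49.4 mm

Δh = αQ/(ρcₚ) = 2.2×10⁻⁴ × 9.1×10⁸ / (1023 × 3960) ≈ 0.049419 m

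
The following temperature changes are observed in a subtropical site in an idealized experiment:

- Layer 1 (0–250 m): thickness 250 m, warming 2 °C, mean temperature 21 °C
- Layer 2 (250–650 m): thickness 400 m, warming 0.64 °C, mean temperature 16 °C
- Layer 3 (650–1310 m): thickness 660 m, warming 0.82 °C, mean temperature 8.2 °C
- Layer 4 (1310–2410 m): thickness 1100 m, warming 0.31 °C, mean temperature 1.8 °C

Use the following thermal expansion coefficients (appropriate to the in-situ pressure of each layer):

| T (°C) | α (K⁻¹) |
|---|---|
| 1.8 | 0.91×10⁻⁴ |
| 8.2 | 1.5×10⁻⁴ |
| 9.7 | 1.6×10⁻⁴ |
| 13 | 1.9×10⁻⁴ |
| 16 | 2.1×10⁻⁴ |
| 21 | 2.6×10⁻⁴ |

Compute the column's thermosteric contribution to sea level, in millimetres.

300 mm of thermosteric rise

Layer 1 at 21 °C → α = 2.6×10⁻⁴ K⁻¹
Layer 2 at 16 °C → α = 2.1×10⁻⁴ K⁻¹
Layer 3 at 8.2 °C → α = 1.5×10⁻⁴ K⁻¹
Layer 4 at 1.8 °C → α = 0.91×10⁻⁴ K⁻¹
Layer 1: 250 × 2 × 2.6×10⁻⁴ = 0.13000 m
Layer 2: 400 × 2.1×10⁻⁴ × 0.64 = 0.05376 m
0.82 × 1.5×10⁻⁴ × 660 = 0.08118 m
Layer 4: 1100 × 0.91×10⁻⁴ × 0.31 = 0.031031 m
Δh = 0.13000 + 0.05376 + 0.08118 + 0.031031 = 0.295971 m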